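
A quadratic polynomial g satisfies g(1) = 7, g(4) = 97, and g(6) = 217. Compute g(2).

25

Write g(n) = an^2 + bn + c. Substituting each data point gives a linear system:
  a + b + c = 7
  16a + 4b + c = 97
  36a + 6b + c = 217
Solving the system yields a = 6, b = 0, c = 1.
So g(n) = 6n^2 + 1.
Then g(2) = 25.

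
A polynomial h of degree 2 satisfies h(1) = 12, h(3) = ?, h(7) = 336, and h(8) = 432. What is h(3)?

72

The 3 known points determine the degree-2 polynomial uniquely.
Write h(x) = ax^2 + bx + c. Substituting each data point gives a linear system:
  a + b + c = 12
  49a + 7b + c = 336
  64a + 8b + c = 432
Solving the system yields a = 6, b = 6, c = 0.
So h(x) = 6x² + 6x.
Then h(3) = 72.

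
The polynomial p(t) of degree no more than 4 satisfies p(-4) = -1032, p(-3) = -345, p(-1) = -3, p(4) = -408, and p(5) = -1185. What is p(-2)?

-72

Using the Lagrange interpolation formula with nodes -4, -3, -1, 4, 5:
  L_0(t) = (t + 3)(t + 1)(t - 4)(t - 5) / 216
  L_1(t) = (t + 4)(t + 1)(t - 4)(t - 5) / -112
  L_2(t) = (t + 4)(t + 3)(t - 4)(t - 5) / 180
  L_3(t) = (t + 4)(t + 3)(t + 1)(t - 5) / -280
  L_4(t) = (t + 4)(t + 3)(t + 1)(t - 4) / 432
Then p(t) = -1032·L_0(t) - 345·L_1(t) - 3·L_2(t) - 408·L_3(t) - 1185·L_4(t).
Expanding and collecting terms gives p(t) = -3t⁴ + 5t³ + 3t² - 2t.
Evaluating at t = -2: p(-2) = -72.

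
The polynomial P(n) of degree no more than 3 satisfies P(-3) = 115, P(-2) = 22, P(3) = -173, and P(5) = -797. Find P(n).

Using the Lagrange interpolation formula with nodes -3, -2, 3, 5:
  L_0(n) = (n + 2)(n - 3)(n - 5) / -48
  L_1(n) = (n + 3)(n - 3)(n - 5) / 35
  L_2(n) = (n + 3)(n + 2)(n - 5) / -60
  L_3(n) = (n + 3)(n + 2)(n - 3) / 112
Then P(n) = 115·L_0(n) + 22·L_1(n) - 173·L_2(n) - 797·L_3(n).
Expanding and collecting terms gives P(n) = -6n^3 - 3n^2 + 6n - 2.
Check: P(-3) = 115. ✓

P(n) = -6n^3 - 3n^2 + 6n - 2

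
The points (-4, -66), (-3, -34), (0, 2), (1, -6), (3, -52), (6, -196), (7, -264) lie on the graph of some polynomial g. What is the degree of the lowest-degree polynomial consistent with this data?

2

Divided differences on the nodes -4, -3, 0, 1, 3, 6, 7:
  order 0: -66  -34  2  -6  -52  -196  -264
  order 1: 32  12  -8  -23  -48  -68
  order 2: -5  -5  -5  -5  -5
  order 3: 0  0  0  0
  order 4: 0  0  0
  order 5: 0  0
  order 6: 0
The order-2 divided differences are all -5 (nonzero) and every higher order vanishes, so the data lies on a polynomial of degree exactly 2.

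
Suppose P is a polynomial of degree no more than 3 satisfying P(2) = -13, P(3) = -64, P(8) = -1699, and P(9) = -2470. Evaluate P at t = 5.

Write P(t) = at^3 + bt^2 + ct + d. Substituting each data point gives a linear system:
  8a + 4b + 2c + d = -13
  27a + 9b + 3c + d = -64
  512a + 64b + 8c + d = -1699
  729a + 81b + 9c + d = -2470
Solving the system yields a = -4, b = 6, c = -5, d = 5.
So P(t) = -4t³ + 6t² - 5t + 5.
Then P(5) = -370.

-370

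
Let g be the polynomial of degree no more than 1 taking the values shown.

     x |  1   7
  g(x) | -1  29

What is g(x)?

Write g(x) = ax + b. Substituting each data point gives a linear system:
  a + b = -1
  7a + b = 29
Solving the system yields a = 5, b = -6.
So g(x) = 5x - 6.
Check: g(1) = -1. ✓

g(x) = 5x - 6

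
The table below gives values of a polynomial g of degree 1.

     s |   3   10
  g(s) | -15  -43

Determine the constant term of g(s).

Write g(s) = as + b. Substituting each data point gives a linear system:
  3a + b = -15
  10a + b = -43
Solving the system yields a = -4, b = -3.
So g(s) = -4s - 3.
The constant term is -3.

-3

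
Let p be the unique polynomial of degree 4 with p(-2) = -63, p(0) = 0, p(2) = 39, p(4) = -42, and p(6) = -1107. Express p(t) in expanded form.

Using the Lagrange interpolation formula with nodes -2, 0, 2, 4, 6:
  L_0(t) = t(t - 2)(t - 4)(t - 6) / 384
  L_1(t) = (t + 2)(t - 2)(t - 4)(t - 6) / -96
  L_2(t) = (t + 2)t(t - 4)(t - 6) / 64
  L_3(t) = (t + 2)t(t - 2)(t - 6) / -96
  L_4(t) = (t + 2)t(t - 2)(t - 4) / 384
Then p(t) = -63·L_0(t) + 0·L_1(t) + 39·L_2(t) - 42·L_3(t) - 1107·L_4(t).
Expanding and collecting terms gives p(t) = -2t⁴ + 6t³ + 5t² + (3/2)t.
Check: p(-2) = -63. ✓

p(t) = -2t^4 + 6t^3 + 5t^2 + (3/2)t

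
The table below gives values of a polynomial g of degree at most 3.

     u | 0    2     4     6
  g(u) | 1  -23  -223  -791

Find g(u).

Write g(u) = au^3 + bu^2 + cu + d. Substituting each data point gives a linear system:
  d = 1
  8a + 4b + 2c + d = -23
  64a + 16b + 4c + d = -223
  216a + 36b + 6c + d = -791
Solving the system yields a = -4, b = 2, c = 0, d = 1.
So g(u) = -4u^3 + 2u^2 + 1.
Check: g(6) = -791. ✓

g(u) = -4u^3 + 2u^2 + 1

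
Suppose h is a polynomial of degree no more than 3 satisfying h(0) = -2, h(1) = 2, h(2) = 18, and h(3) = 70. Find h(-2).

-70

Using the Lagrange interpolation formula with nodes 0, 1, 2, 3:
  L_0(n) = (n - 1)(n - 2)(n - 3) / -6
  L_1(n) = n(n - 2)(n - 3) / 2
  L_2(n) = n(n - 1)(n - 3) / -2
  L_3(n) = n(n - 1)(n - 2) / 6
Then h(n) = -2·L_0(n) + 2·L_1(n) + 18·L_2(n) + 70·L_3(n).
Expanding and collecting terms gives h(n) = 4n³ - 6n² + 6n - 2.
Evaluating at n = -2: h(-2) = -70.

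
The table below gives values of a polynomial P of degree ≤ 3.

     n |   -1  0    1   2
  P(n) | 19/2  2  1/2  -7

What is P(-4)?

188

Forward differences of the values at n = -1, 0, 1, 2:
  P  : 19/2  2  1/2  -7
  Δ  : -15/2  -3/2  -15/2
  Δ^2: 6  -6
  Δ^3: -12
The third differences are constant, confirming degree 3.
Interpolating (Newton forward form) and evaluating at n = -4 gives P(-4) = 188.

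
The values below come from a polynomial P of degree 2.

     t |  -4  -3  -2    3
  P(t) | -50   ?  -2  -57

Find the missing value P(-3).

-21

The 3 known points determine the degree-2 polynomial uniquely.
Write P(t) = at^2 + bt + c. Substituting each data point gives a linear system:
  16a - 4b + c = -50
  4a - 2b + c = -2
  9a + 3b + c = -57
Solving the system yields a = -5, b = -6, c = 6.
So P(t) = -5t² - 6t + 6.
Then P(-3) = -21.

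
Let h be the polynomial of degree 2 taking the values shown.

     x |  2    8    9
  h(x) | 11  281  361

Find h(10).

451

Using the Lagrange interpolation formula with nodes 2, 8, 9:
  L_0(x) = (x - 8)(x - 9) / 42
  L_1(x) = (x - 2)(x - 9) / -6
  L_2(x) = (x - 2)(x - 8) / 7
Then h(x) = 11·L_0(x) + 281·L_1(x) + 361·L_2(x).
Expanding and collecting terms gives h(x) = 5x^2 - 5x + 1.
Evaluating at x = 10: h(10) = 451.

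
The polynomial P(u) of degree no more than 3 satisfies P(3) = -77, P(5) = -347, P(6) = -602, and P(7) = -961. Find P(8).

Write P(u) = au^3 + bu^2 + cu + d. Substituting each data point gives a linear system:
  27a + 9b + 3c + d = -77
  125a + 25b + 5c + d = -347
  216a + 36b + 6c + d = -602
  343a + 49b + 7c + d = -961
Solving the system yields a = -3, b = 2, c = -4, d = -2.
So P(u) = -3u³ + 2u² - 4u - 2.
Then P(8) = -1442.

-1442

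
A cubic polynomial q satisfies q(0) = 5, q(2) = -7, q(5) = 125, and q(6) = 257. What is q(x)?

Write q(x) = ax^3 + bx^2 + cx + d. Substituting each data point gives a linear system:
  d = 5
  8a + 4b + 2c + d = -7
  125a + 25b + 5c + d = 125
  216a + 36b + 6c + d = 257
Solving the system yields a = 2, b = -4, c = -6, d = 5.
So q(x) = 2x³ - 4x² - 6x + 5.
Check: q(6) = 257. ✓

q(x) = 2x^3 - 4x^2 - 6x + 5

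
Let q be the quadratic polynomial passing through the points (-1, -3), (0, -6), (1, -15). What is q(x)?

Write q(x) = ax^2 + bx + c. Substituting each data point gives a linear system:
  a - b + c = -3
  c = -6
  a + b + c = -15
Solving the system yields a = -3, b = -6, c = -6.
So q(x) = -3x^2 - 6x - 6.
Check: q(0) = -6. ✓

q(x) = -3x^2 - 6x - 6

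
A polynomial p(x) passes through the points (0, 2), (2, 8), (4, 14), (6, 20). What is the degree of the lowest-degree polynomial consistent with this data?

1

Forward differences of the values at x = 0, 2, 4, 6:
  p  : 2  8  14  20
  Δ  : 6  6  6
  Δ^2: 0  0
  Δ^3: 0
The first differences are constant (6) and nonzero, while all higher differences vanish, so the minimal degree is 1.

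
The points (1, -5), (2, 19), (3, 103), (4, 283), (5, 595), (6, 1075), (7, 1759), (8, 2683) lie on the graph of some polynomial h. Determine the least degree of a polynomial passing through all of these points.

Forward differences of the values at x = 1, 2, 3, 4, 5, 6, 7, 8:
  h  : -5  19  103  283  595  1075  1759  2683
  Δ  : 24  84  180  312  480  684  924
  Δ^2: 60  96  132  168  204  240
  Δ^3: 36  36  36  36  36
  Δ^4: 0  0  0  0
  Δ^5: 0  0  0
  Δ^6: 0  0
  Δ^7: 0
The third differences are constant (36) and nonzero, while all higher differences vanish, so the minimal degree is 3.

3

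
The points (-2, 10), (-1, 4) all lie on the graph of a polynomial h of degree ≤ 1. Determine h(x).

Write h(x) = ax + b. Substituting each data point gives a linear system:
  -2a + b = 10
  -a + b = 4
Solving the system yields a = -6, b = -2.
So h(x) = -6x - 2.
Check: h(-1) = 4. ✓

h(x) = -6x - 2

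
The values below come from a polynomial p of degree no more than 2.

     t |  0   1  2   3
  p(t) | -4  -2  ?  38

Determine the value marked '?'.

The 3 known points determine the degree-2 polynomial uniquely.
Write p(t) = at^2 + bt + c. Substituting each data point gives a linear system:
  c = -4
  a + b + c = -2
  9a + 3b + c = 38
Solving the system yields a = 6, b = -4, c = -4.
So p(t) = 6t^2 - 4t - 4.
Then p(2) = 12.

12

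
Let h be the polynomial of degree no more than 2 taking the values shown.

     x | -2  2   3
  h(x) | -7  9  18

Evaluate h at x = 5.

Write h(x) = ax^2 + bx + c. Substituting each data point gives a linear system:
  4a - 2b + c = -7
  4a + 2b + c = 9
  9a + 3b + c = 18
Solving the system yields a = 1, b = 4, c = -3.
So h(x) = x² + 4x - 3.
Then h(5) = 42.

42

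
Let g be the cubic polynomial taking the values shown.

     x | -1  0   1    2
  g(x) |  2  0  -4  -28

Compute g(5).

Forward differences of the values at x = -1, 0, 1, 2:
  g  : 2  0  -4  -28
  Δ  : -2  -4  -24
  Δ^2: -2  -20
  Δ^3: -18
The third differences are constant, confirming degree 3.
Interpolating (Newton forward form) and evaluating at x = 5 gives g(5) = -400.

-400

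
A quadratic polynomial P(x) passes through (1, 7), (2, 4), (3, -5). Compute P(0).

4

Using the Lagrange interpolation formula with nodes 1, 2, 3:
  L_0(x) = (x - 2)(x - 3) / 2
  L_1(x) = (x - 1)(x - 3) / -1
  L_2(x) = (x - 1)(x - 2) / 2
Then P(x) = 7·L_0(x) + 4·L_1(x) - 5·L_2(x).
Expanding and collecting terms gives P(x) = -3x² + 6x + 4.
Evaluating at x = 0: P(0) = 4.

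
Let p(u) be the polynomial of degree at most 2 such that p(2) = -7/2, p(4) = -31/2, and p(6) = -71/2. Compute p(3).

-17/2

Using the Lagrange interpolation formula with nodes 2, 4, 6:
  L_0(u) = (u - 4)(u - 6) / 8
  L_1(u) = (u - 2)(u - 6) / -4
  L_2(u) = (u - 2)(u - 4) / 8
Then p(u) = -7/2·L_0(u) - 31/2·L_1(u) - 71/2·L_2(u).
Expanding and collecting terms gives p(u) = -u² + 1/2.
Evaluating at u = 3: p(3) = -17/2.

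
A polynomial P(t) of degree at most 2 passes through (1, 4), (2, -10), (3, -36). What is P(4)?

Write P(t) = at^2 + bt + c. Substituting each data point gives a linear system:
  a + b + c = 4
  4a + 2b + c = -10
  9a + 3b + c = -36
Solving the system yields a = -6, b = 4, c = 6.
So P(t) = -6t² + 4t + 6.
Then P(4) = -74.

-74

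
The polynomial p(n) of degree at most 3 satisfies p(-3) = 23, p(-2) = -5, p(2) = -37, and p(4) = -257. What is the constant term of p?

-1

Write p(n) = an^3 + bn^2 + cn + d. Substituting each data point gives a linear system:
  -27a + 9b - 3c + d = 23
  -8a + 4b - 2c + d = -5
  8a + 4b + 2c + d = -37
  64a + 16b + 4c + d = -257
Solving the system yields a = -3, b = -5, c = 4, d = -1.
So p(n) = -3n^3 - 5n^2 + 4n - 1.
The constant term is -1.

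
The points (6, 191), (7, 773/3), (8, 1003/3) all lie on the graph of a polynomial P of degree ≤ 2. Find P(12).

741

Write P(n) = an^2 + bn + c. Substituting each data point gives a linear system:
  36a + 6b + c = 191
  49a + 7b + c = 773/3
  64a + 8b + c = 1003/3
Solving the system yields a = 5, b = 5/3, c = 1.
So P(n) = 5n² + (5/3)n + 1.
Then P(12) = 741.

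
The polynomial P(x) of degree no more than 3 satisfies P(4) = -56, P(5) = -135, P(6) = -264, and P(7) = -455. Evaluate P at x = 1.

1

Write P(x) = ax^3 + bx^2 + cx + d. Substituting each data point gives a linear system:
  64a + 16b + 4c + d = -56
  125a + 25b + 5c + d = -135
  216a + 36b + 6c + d = -264
  343a + 49b + 7c + d = -455
Solving the system yields a = -2, b = 5, c = -2, d = 0.
So P(x) = -2x^3 + 5x^2 - 2x.
Then P(1) = 1.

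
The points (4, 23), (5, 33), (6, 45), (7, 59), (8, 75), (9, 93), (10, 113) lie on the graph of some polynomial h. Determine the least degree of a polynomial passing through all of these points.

2

Forward differences of the values at t = 4, 5, 6, 7, 8, 9, 10:
  h  : 23  33  45  59  75  93  113
  Δ  : 10  12  14  16  18  20
  Δ^2: 2  2  2  2  2
  Δ^3: 0  0  0  0
  Δ^4: 0  0  0
  Δ^5: 0  0
  Δ^6: 0
The second differences are constant (2) and nonzero, while all higher differences vanish, so the minimal degree is 2.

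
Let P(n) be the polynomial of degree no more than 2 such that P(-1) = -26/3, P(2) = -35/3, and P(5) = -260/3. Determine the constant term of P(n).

-5/3

Write P(n) = an^2 + bn + c. Substituting each data point gives a linear system:
  a - b + c = -26/3
  4a + 2b + c = -35/3
  25a + 5b + c = -260/3
Solving the system yields a = -4, b = 3, c = -5/3.
So P(n) = -4n^2 + 3n - 5/3.
The constant term is -5/3.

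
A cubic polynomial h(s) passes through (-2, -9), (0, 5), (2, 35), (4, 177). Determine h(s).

h(s) = 2s^3 + 2s^2 + 3s + 5

Write h(s) = as^3 + bs^2 + cs + d. Substituting each data point gives a linear system:
  -8a + 4b - 2c + d = -9
  d = 5
  8a + 4b + 2c + d = 35
  64a + 16b + 4c + d = 177
Solving the system yields a = 2, b = 2, c = 3, d = 5.
So h(s) = 2s^3 + 2s^2 + 3s + 5.
Check: h(-2) = -9. ✓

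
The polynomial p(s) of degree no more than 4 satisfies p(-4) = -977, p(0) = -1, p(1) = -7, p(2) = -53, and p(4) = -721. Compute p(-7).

Using the Lagrange interpolation formula with nodes -4, 0, 1, 2, 4:
  L_0(s) = s(s - 1)(s - 2)(s - 4) / 960
  L_1(s) = (s + 4)(s - 1)(s - 2)(s - 4) / -32
  L_2(s) = (s + 4)s(s - 2)(s - 4) / 15
  L_3(s) = (s + 4)s(s - 1)(s - 4) / -24
  L_4(s) = (s + 4)s(s - 1)(s - 2) / 192
Then p(s) = -977·L_0(s) - 1·L_1(s) - 7·L_2(s) - 53·L_3(s) - 721·L_4(s).
Expanding and collecting terms gives p(s) = -3s^4 + 2s^3 - 5s^2 - 1.
Evaluating at s = -7: p(-7) = -8135.

-8135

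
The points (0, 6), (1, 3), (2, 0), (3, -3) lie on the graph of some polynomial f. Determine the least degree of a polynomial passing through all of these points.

1

Forward differences of the values at n = 0, 1, 2, 3:
  f  : 6  3  0  -3
  Δ  : -3  -3  -3
  Δ^2: 0  0
  Δ^3: 0
The first differences are constant (-3) and nonzero, while all higher differences vanish, so the minimal degree is 1.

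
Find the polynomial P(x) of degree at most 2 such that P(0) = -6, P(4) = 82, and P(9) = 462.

P(x) = 6x^2 - 2x - 6

Write P(x) = ax^2 + bx + c. Substituting each data point gives a linear system:
  c = -6
  16a + 4b + c = 82
  81a + 9b + c = 462
Solving the system yields a = 6, b = -2, c = -6.
So P(x) = 6x^2 - 2x - 6.
Check: P(9) = 462. ✓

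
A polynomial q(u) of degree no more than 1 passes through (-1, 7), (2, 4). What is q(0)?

6

Using the Lagrange interpolation formula with nodes -1, 2:
  L_0(u) = (u - 2) / -3
  L_1(u) = (u + 1) / 3
Then q(u) = 7·L_0(u) + 4·L_1(u).
Expanding and collecting terms gives q(u) = -u + 6.
Evaluating at u = 0: q(0) = 6.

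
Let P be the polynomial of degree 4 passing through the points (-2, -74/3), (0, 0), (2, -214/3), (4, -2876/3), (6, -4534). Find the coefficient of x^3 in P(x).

Write P(x) = ax^4 + bx^3 + cx^2 + dx + e. Substituting each data point gives a linear system:
  16a - 8b + 4c - 2d + e = -74/3
  e = 0
  16a + 8b + 4c + 2d + e = -214/3
  256a + 64b + 16c + 4d + e = -2876/3
  1296a + 216b + 36c + 6d + e = -4534
Solving the system yields a = -3, b = -3, c = 0, d = 1/3, e = 0.
So P(x) = -3x^4 - 3x^3 + (1/3)x.
The coefficient of x^3 is -3.

-3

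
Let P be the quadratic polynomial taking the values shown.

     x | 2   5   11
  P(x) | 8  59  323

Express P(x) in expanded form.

Write P(x) = ax^2 + bx + c. Substituting each data point gives a linear system:
  4a + 2b + c = 8
  25a + 5b + c = 59
  121a + 11b + c = 323
Solving the system yields a = 3, b = -4, c = 4.
So P(x) = 3x^2 - 4x + 4.
Check: P(2) = 8. ✓

P(x) = 3x^2 - 4x + 4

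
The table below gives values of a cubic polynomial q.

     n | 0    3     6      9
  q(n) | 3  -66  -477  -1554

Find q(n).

q(n) = -2n^3 - n^2 - 2n + 3

Write q(n) = an^3 + bn^2 + cn + d. Substituting each data point gives a linear system:
  d = 3
  27a + 9b + 3c + d = -66
  216a + 36b + 6c + d = -477
  729a + 81b + 9c + d = -1554
Solving the system yields a = -2, b = -1, c = -2, d = 3.
So q(n) = -2n^3 - n^2 - 2n + 3.
Check: q(9) = -1554. ✓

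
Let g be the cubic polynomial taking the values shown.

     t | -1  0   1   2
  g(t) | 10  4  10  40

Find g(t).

Using the Lagrange interpolation formula with nodes -1, 0, 1, 2:
  L_0(t) = t(t - 1)(t - 2) / -6
  L_1(t) = (t + 1)(t - 1)(t - 2) / 2
  L_2(t) = (t + 1)t(t - 2) / -2
  L_3(t) = (t + 1)t(t - 1) / 6
Then g(t) = 10·L_0(t) + 4·L_1(t) + 10·L_2(t) + 40·L_3(t).
Expanding and collecting terms gives g(t) = 2t^3 + 6t^2 - 2t + 4.
Check: g(0) = 4. ✓

g(t) = 2t^3 + 6t^2 - 2t + 4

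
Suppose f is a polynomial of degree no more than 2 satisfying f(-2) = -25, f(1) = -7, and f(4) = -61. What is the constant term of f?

-5

Write f(n) = an^2 + bn + c. Substituting each data point gives a linear system:
  4a - 2b + c = -25
  a + b + c = -7
  16a + 4b + c = -61
Solving the system yields a = -4, b = 2, c = -5.
So f(n) = -4n^2 + 2n - 5.
The constant term is -5.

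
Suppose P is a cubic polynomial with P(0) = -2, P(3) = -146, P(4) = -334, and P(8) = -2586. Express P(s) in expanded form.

Write P(s) = as^3 + bs^2 + cs + d. Substituting each data point gives a linear system:
  d = -2
  27a + 9b + 3c + d = -146
  64a + 16b + 4c + d = -334
  512a + 64b + 8c + d = -2586
Solving the system yields a = -5, b = 0, c = -3, d = -2.
So P(s) = -5s^3 - 3s - 2.
Check: P(0) = -2. ✓

P(s) = -5s^3 - 3s - 2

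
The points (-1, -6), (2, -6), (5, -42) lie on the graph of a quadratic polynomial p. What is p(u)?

p(u) = -2u^2 + 2u - 2

Write p(u) = au^2 + bu + c. Substituting each data point gives a linear system:
  a - b + c = -6
  4a + 2b + c = -6
  25a + 5b + c = -42
Solving the system yields a = -2, b = 2, c = -2.
So p(u) = -2u² + 2u - 2.
Check: p(2) = -6. ✓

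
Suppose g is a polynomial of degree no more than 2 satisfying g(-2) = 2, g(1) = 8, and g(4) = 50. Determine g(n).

g(n) = 2n^2 + 4n + 2

Using the Lagrange interpolation formula with nodes -2, 1, 4:
  L_0(n) = (n - 1)(n - 4) / 18
  L_1(n) = (n + 2)(n - 4) / -9
  L_2(n) = (n + 2)(n - 1) / 18
Then g(n) = 2·L_0(n) + 8·L_1(n) + 50·L_2(n).
Expanding and collecting terms gives g(n) = 2n^2 + 4n + 2.
Check: g(4) = 50. ✓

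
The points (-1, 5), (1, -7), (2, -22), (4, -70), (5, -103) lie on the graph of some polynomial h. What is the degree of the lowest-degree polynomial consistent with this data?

Divided differences on the nodes -1, 1, 2, 4, 5:
  order 0: 5  -7  -22  -70  -103
  order 1: -6  -15  -24  -33
  order 2: -3  -3  -3
  order 3: 0  0
  order 4: 0
The order-2 divided differences are all -3 (nonzero) and every higher order vanishes, so the data lies on a polynomial of degree exactly 2.

2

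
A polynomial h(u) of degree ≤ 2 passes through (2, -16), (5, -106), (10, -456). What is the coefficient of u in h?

Write h(u) = au^2 + bu + c. Substituting each data point gives a linear system:
  4a + 2b + c = -16
  25a + 5b + c = -106
  100a + 10b + c = -456
Solving the system yields a = -5, b = 5, c = -6.
So h(u) = -5u^2 + 5u - 6.
The coefficient of u is 5.

5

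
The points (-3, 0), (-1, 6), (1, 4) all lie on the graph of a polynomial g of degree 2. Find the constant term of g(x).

6

Write g(x) = ax^2 + bx + c. Substituting each data point gives a linear system:
  9a - 3b + c = 0
  a - b + c = 6
  a + b + c = 4
Solving the system yields a = -1, b = -1, c = 6.
So g(x) = -x² - x + 6.
The constant term is 6.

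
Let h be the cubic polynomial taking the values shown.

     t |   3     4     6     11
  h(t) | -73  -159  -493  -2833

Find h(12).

Using the Lagrange interpolation formula with nodes 3, 4, 6, 11:
  L_0(t) = (t - 4)(t - 6)(t - 11) / -24
  L_1(t) = (t - 3)(t - 6)(t - 11) / 14
  L_2(t) = (t - 3)(t - 4)(t - 11) / -30
  L_3(t) = (t - 3)(t - 4)(t - 6) / 280
Then h(t) = -73·L_0(t) - 159·L_1(t) - 493·L_2(t) - 2833·L_3(t).
Expanding and collecting terms gives h(t) = -2t³ - t² - 5t + 5.
Evaluating at t = 12: h(12) = -3655.

-3655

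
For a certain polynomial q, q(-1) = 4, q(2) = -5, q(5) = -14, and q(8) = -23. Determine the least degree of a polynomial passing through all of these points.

Forward differences of the values at u = -1, 2, 5, 8:
  q  : 4  -5  -14  -23
  Δ  : -9  -9  -9
  Δ^2: 0  0
  Δ^3: 0
The first differences are constant (-9) and nonzero, while all higher differences vanish, so the minimal degree is 1.

1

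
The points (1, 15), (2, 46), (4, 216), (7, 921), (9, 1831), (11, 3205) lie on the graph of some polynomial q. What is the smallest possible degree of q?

Divided differences on the nodes 1, 2, 4, 7, 9, 11:
  order 0: 15  46  216  921  1831  3205
  order 1: 31  85  235  455  687
  order 2: 18  30  44  58
  order 3: 2  2  2
  order 4: 0  0
  order 5: 0
The order-3 divided differences are all 2 (nonzero) and every higher order vanishes, so the data lies on a polynomial of degree exactly 3.

3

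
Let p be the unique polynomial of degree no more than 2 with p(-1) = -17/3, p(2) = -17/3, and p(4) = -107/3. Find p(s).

p(s) = -3s^2 + 3s + 1/3

Using the Lagrange interpolation formula with nodes -1, 2, 4:
  L_0(s) = (s - 2)(s - 4) / 15
  L_1(s) = (s + 1)(s - 4) / -6
  L_2(s) = (s + 1)(s - 2) / 10
Then p(s) = -17/3·L_0(s) - 17/3·L_1(s) - 107/3·L_2(s).
Expanding and collecting terms gives p(s) = -3s^2 + 3s + 1/3.
Check: p(-1) = -17/3. ✓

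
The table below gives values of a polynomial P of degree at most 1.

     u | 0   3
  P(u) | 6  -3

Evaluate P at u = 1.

Write P(u) = au + b. Substituting each data point gives a linear system:
  b = 6
  3a + b = -3
Solving the system yields a = -3, b = 6.
So P(u) = -3u + 6.
Then P(1) = 3.

3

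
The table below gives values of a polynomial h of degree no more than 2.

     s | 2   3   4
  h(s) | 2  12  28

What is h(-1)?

Forward differences of the values at s = 2, 3, 4:
  h  : 2  12  28
  Δ  : 10  16
  Δ^2: 6
The second differences are constant, confirming degree 2.
Interpolating (Newton forward form) and evaluating at s = -1 gives h(-1) = 8.

8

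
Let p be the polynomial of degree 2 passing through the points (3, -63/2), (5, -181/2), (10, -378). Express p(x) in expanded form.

p(x) = -4x^2 + (5/2)x - 3

Write p(x) = ax^2 + bx + c. Substituting each data point gives a linear system:
  9a + 3b + c = -63/2
  25a + 5b + c = -181/2
  100a + 10b + c = -378
Solving the system yields a = -4, b = 5/2, c = -3.
So p(x) = -4x² + (5/2)x - 3.
Check: p(5) = -181/2. ✓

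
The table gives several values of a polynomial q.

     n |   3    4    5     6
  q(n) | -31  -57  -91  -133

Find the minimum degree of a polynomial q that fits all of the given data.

2

Forward differences of the values at n = 3, 4, 5, 6:
  q  : -31  -57  -91  -133
  Δ  : -26  -34  -42
  Δ^2: -8  -8
  Δ^3: 0
The second differences are constant (-8) and nonzero, while all higher differences vanish, so the minimal degree is 2.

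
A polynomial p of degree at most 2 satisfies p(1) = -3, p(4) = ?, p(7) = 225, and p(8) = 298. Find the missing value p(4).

The 3 known points determine the degree-2 polynomial uniquely.
Write p(s) = as^2 + bs + c. Substituting each data point gives a linear system:
  a + b + c = -3
  49a + 7b + c = 225
  64a + 8b + c = 298
Solving the system yields a = 5, b = -2, c = -6.
So p(s) = 5s^2 - 2s - 6.
Then p(4) = 66.

66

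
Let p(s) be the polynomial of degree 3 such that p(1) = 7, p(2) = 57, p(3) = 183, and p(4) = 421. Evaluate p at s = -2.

-47

Write p(s) = as^3 + bs^2 + cs + d. Substituting each data point gives a linear system:
  a + b + c + d = 7
  8a + 4b + 2c + d = 57
  27a + 9b + 3c + d = 183
  64a + 16b + 4c + d = 421
Solving the system yields a = 6, b = 2, c = 2, d = -3.
So p(s) = 6s³ + 2s² + 2s - 3.
Then p(-2) = -47.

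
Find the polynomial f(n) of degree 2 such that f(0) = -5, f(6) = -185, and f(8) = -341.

f(n) = -6n^2 + 6n - 5

Write f(n) = an^2 + bn + c. Substituting each data point gives a linear system:
  c = -5
  36a + 6b + c = -185
  64a + 8b + c = -341
Solving the system yields a = -6, b = 6, c = -5.
So f(n) = -6n^2 + 6n - 5.
Check: f(8) = -341. ✓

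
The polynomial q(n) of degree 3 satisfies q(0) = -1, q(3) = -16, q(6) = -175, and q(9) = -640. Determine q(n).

q(n) = -n^3 + n^2 + n - 1

Write q(n) = an^3 + bn^2 + cn + d. Substituting each data point gives a linear system:
  d = -1
  27a + 9b + 3c + d = -16
  216a + 36b + 6c + d = -175
  729a + 81b + 9c + d = -640
Solving the system yields a = -1, b = 1, c = 1, d = -1.
So q(n) = -n^3 + n^2 + n - 1.
Check: q(6) = -175. ✓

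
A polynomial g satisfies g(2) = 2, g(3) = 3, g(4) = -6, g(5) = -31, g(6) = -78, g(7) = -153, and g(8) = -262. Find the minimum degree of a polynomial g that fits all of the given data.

Forward differences of the values at s = 2, 3, 4, 5, 6, 7, 8:
  g  : 2  3  -6  -31  -78  -153  -262
  Δ  : 1  -9  -25  -47  -75  -109
  Δ^2: -10  -16  -22  -28  -34
  Δ^3: -6  -6  -6  -6
  Δ^4: 0  0  0
  Δ^5: 0  0
  Δ^6: 0
The third differences are constant (-6) and nonzero, while all higher differences vanish, so the minimal degree is 3.

3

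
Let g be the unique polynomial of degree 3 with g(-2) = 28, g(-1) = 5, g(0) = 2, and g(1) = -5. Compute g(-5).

457

Write g(n) = an^3 + bn^2 + cn + d. Substituting each data point gives a linear system:
  -8a + 4b - 2c + d = 28
  -a + b - c + d = 5
  d = 2
  a + b + c + d = -5
Solving the system yields a = -4, b = -2, c = -1, d = 2.
So g(n) = -4n^3 - 2n^2 - n + 2.
Then g(-5) = 457.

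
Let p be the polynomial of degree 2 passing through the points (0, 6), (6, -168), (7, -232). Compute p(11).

Write p(u) = au^2 + bu + c. Substituting each data point gives a linear system:
  c = 6
  36a + 6b + c = -168
  49a + 7b + c = -232
Solving the system yields a = -5, b = 1, c = 6.
So p(u) = -5u^2 + u + 6.
Then p(11) = -588.

-588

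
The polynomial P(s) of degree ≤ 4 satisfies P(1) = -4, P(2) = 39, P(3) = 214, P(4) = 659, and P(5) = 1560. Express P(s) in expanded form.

Write P(s) = as^4 + bs^3 + cs^2 + ds + e. Substituting each data point gives a linear system:
  a + b + c + d + e = -4
  16a + 8b + 4c + 2d + e = 39
  81a + 27b + 9c + 3d + e = 214
  256a + 64b + 16c + 4d + e = 659
  625a + 125b + 25c + 5d + e = 1560
Solving the system yields a = 2, b = 3, c = -2, d = -2, e = -5.
So P(s) = 2s^4 + 3s^3 - 2s^2 - 2s - 5.
Check: P(2) = 39. ✓

P(s) = 2s^4 + 3s^3 - 2s^2 - 2s - 5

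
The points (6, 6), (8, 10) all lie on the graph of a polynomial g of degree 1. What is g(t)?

Write g(t) = at + b. Substituting each data point gives a linear system:
  6a + b = 6
  8a + b = 10
Solving the system yields a = 2, b = -6.
So g(t) = 2t - 6.
Check: g(6) = 6. ✓

g(t) = 2t - 6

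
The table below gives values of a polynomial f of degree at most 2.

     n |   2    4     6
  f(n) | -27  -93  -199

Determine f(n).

Write f(n) = an^2 + bn + c. Substituting each data point gives a linear system:
  4a + 2b + c = -27
  16a + 4b + c = -93
  36a + 6b + c = -199
Solving the system yields a = -5, b = -3, c = -1.
So f(n) = -5n^2 - 3n - 1.
Check: f(2) = -27. ✓

f(n) = -5n^2 - 3n - 1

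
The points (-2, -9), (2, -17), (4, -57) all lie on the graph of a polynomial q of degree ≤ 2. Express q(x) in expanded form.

q(x) = -3x^2 - 2x - 1

Write q(x) = ax^2 + bx + c. Substituting each data point gives a linear system:
  4a - 2b + c = -9
  4a + 2b + c = -17
  16a + 4b + c = -57
Solving the system yields a = -3, b = -2, c = -1.
So q(x) = -3x^2 - 2x - 1.
Check: q(2) = -17. ✓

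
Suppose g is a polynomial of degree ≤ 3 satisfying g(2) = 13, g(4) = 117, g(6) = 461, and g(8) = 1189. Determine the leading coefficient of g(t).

3

Write g(t) = at^3 + bt^2 + ct + d. Substituting each data point gives a linear system:
  8a + 4b + 2c + d = 13
  64a + 16b + 4c + d = 117
  216a + 36b + 6c + d = 461
  512a + 64b + 8c + d = 1189
Solving the system yields a = 3, b = -6, c = 4, d = 5.
So g(t) = 3t^3 - 6t^2 + 4t + 5.
The leading coefficient is 3.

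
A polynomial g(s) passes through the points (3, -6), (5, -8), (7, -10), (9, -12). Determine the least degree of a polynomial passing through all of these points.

Forward differences of the values at s = 3, 5, 7, 9:
  g  : -6  -8  -10  -12
  Δ  : -2  -2  -2
  Δ^2: 0  0
  Δ^3: 0
The first differences are constant (-2) and nonzero, while all higher differences vanish, so the minimal degree is 1.

1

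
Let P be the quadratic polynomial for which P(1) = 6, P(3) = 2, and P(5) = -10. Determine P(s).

P(s) = -s^2 + 2s + 5

Write P(s) = as^2 + bs + c. Substituting each data point gives a linear system:
  a + b + c = 6
  9a + 3b + c = 2
  25a + 5b + c = -10
Solving the system yields a = -1, b = 2, c = 5.
So P(s) = -s^2 + 2s + 5.
Check: P(1) = 6. ✓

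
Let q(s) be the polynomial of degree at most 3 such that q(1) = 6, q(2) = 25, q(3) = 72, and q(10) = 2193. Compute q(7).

780

Write q(s) = as^3 + bs^2 + cs + d. Substituting each data point gives a linear system:
  a + b + c + d = 6
  8a + 4b + 2c + d = 25
  27a + 9b + 3c + d = 72
  1000a + 100b + 10c + d = 2193
Solving the system yields a = 2, b = 2, c = -1, d = 3.
So q(s) = 2s^3 + 2s^2 - s + 3.
Then q(7) = 780.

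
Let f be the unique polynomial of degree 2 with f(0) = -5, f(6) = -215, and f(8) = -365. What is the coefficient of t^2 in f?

-5

Write f(t) = at^2 + bt + c. Substituting each data point gives a linear system:
  c = -5
  36a + 6b + c = -215
  64a + 8b + c = -365
Solving the system yields a = -5, b = -5, c = -5.
So f(t) = -5t² - 5t - 5.
The leading coefficient is -5.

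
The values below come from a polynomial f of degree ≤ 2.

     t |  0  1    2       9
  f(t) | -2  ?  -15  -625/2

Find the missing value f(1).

-9/2

The 3 known points determine the degree-2 polynomial uniquely.
Write f(t) = at^2 + bt + c. Substituting each data point gives a linear system:
  c = -2
  4a + 2b + c = -15
  81a + 9b + c = -625/2
Solving the system yields a = -4, b = 3/2, c = -2.
So f(t) = -4t^2 + (3/2)t - 2.
Then f(1) = -9/2.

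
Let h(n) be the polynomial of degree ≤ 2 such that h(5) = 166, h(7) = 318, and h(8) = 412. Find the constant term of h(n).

-4

Write h(n) = an^2 + bn + c. Substituting each data point gives a linear system:
  25a + 5b + c = 166
  49a + 7b + c = 318
  64a + 8b + c = 412
Solving the system yields a = 6, b = 4, c = -4.
So h(n) = 6n² + 4n - 4.
The constant term is -4.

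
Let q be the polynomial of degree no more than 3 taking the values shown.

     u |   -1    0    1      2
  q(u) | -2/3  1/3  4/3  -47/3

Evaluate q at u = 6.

Forward differences of the values at u = -1, 0, 1, 2:
  q  : -2/3  1/3  4/3  -47/3
  Δ  : 1  1  -17
  Δ^2: 0  -18
  Δ^3: -18
The third differences are constant, confirming degree 3.
Interpolating (Newton forward form) and evaluating at u = 6 gives q(6) = -1871/3.

-1871/3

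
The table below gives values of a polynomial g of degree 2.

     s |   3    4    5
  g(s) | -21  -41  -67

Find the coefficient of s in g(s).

1

Write g(s) = as^2 + bs + c. Substituting each data point gives a linear system:
  9a + 3b + c = -21
  16a + 4b + c = -41
  25a + 5b + c = -67
Solving the system yields a = -3, b = 1, c = 3.
So g(s) = -3s^2 + s + 3.
The coefficient of s is 1.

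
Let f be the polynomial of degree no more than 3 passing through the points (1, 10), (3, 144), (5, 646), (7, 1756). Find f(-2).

-26

Write f(x) = ax^3 + bx^2 + cx + d. Substituting each data point gives a linear system:
  a + b + c + d = 10
  27a + 9b + 3c + d = 144
  125a + 25b + 5c + d = 646
  343a + 49b + 7c + d = 1756
Solving the system yields a = 5, b = 1, c = -2, d = 6.
So f(x) = 5x³ + x² - 2x + 6.
Then f(-2) = -26.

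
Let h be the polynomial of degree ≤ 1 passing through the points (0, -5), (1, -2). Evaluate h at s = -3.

-14

Write h(s) = as + b. Substituting each data point gives a linear system:
  b = -5
  a + b = -2
Solving the system yields a = 3, b = -5.
So h(s) = 3s - 5.
Then h(-3) = -14.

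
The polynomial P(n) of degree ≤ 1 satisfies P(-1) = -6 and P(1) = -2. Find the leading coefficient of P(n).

2

Write P(n) = an + b. Substituting each data point gives a linear system:
  -a + b = -6
  a + b = -2
Solving the system yields a = 2, b = -4.
So P(n) = 2n - 4.
The leading coefficient is 2.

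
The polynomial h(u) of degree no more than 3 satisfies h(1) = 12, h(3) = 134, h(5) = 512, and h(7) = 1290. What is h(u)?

h(u) = 3u^3 + 5u^2 + 2u + 2

Write h(u) = au^3 + bu^2 + cu + d. Substituting each data point gives a linear system:
  a + b + c + d = 12
  27a + 9b + 3c + d = 134
  125a + 25b + 5c + d = 512
  343a + 49b + 7c + d = 1290
Solving the system yields a = 3, b = 5, c = 2, d = 2.
So h(u) = 3u^3 + 5u^2 + 2u + 2.
Check: h(1) = 12. ✓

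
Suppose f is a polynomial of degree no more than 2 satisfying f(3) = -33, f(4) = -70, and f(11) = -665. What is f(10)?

Using the Lagrange interpolation formula with nodes 3, 4, 11:
  L_0(x) = (x - 4)(x - 11) / 8
  L_1(x) = (x - 3)(x - 11) / -7
  L_2(x) = (x - 3)(x - 4) / 56
Then f(x) = -33·L_0(x) - 70·L_1(x) - 665·L_2(x).
Expanding and collecting terms gives f(x) = -6x^2 + 5x + 6.
Evaluating at x = 10: f(10) = -544.

-544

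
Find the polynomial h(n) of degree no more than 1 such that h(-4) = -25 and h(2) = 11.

h(n) = 6n - 1

Write h(n) = an + b. Substituting each data point gives a linear system:
  -4a + b = -25
  2a + b = 11
Solving the system yields a = 6, b = -1.
So h(n) = 6n - 1.
Check: h(-4) = -25. ✓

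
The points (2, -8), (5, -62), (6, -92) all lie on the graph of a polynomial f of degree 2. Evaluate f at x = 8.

-170

Write f(x) = ax^2 + bx + c. Substituting each data point gives a linear system:
  4a + 2b + c = -8
  25a + 5b + c = -62
  36a + 6b + c = -92
Solving the system yields a = -3, b = 3, c = -2.
So f(x) = -3x^2 + 3x - 2.
Then f(8) = -170.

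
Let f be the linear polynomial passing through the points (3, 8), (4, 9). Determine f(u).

f(u) = u + 5

Write f(u) = au + b. Substituting each data point gives a linear system:
  3a + b = 8
  4a + b = 9
Solving the system yields a = 1, b = 5.
So f(u) = u + 5.
Check: f(3) = 8. ✓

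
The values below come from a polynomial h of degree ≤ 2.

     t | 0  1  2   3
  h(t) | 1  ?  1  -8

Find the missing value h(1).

The 3 known points determine the degree-2 polynomial uniquely.
Write h(t) = at^2 + bt + c. Substituting each data point gives a linear system:
  c = 1
  4a + 2b + c = 1
  9a + 3b + c = -8
Solving the system yields a = -3, b = 6, c = 1.
So h(t) = -3t² + 6t + 1.
Then h(1) = 4.

4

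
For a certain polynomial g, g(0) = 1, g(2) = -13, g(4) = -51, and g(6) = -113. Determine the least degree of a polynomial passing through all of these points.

2

Forward differences of the values at x = 0, 2, 4, 6:
  g  : 1  -13  -51  -113
  Δ  : -14  -38  -62
  Δ^2: -24  -24
  Δ^3: 0
The second differences are constant (-24) and nonzero, while all higher differences vanish, so the minimal degree is 2.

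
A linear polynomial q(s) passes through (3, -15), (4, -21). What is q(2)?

Write q(s) = as + b. Substituting each data point gives a linear system:
  3a + b = -15
  4a + b = -21
Solving the system yields a = -6, b = 3.
So q(s) = -6s + 3.
Then q(2) = -9.

-9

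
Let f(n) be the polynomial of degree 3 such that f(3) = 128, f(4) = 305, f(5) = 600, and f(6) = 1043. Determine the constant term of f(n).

5

Write f(n) = an^3 + bn^2 + cn + d. Substituting each data point gives a linear system:
  27a + 9b + 3c + d = 128
  64a + 16b + 4c + d = 305
  125a + 25b + 5c + d = 600
  216a + 36b + 6c + d = 1043
Solving the system yields a = 5, b = -1, c = -1, d = 5.
So f(n) = 5n³ - n² - n + 5.
The constant term is 5.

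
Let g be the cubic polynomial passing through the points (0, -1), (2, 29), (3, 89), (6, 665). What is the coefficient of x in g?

Write g(x) = ax^3 + bx^2 + cx + d. Substituting each data point gives a linear system:
  d = -1
  8a + 4b + 2c + d = 29
  27a + 9b + 3c + d = 89
  216a + 36b + 6c + d = 665
Solving the system yields a = 3, b = 0, c = 3, d = -1.
So g(x) = 3x³ + 3x - 1.
The coefficient of x is 3.

3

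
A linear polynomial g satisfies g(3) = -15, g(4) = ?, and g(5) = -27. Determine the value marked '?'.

-21

On equispaced nodes a degree-1 polynomial has vanishing second forward difference, so
  g(3) - 2·g(4) + g(5) = 0.
Substituting the known values and solving for g(4):
  -2·g(4) = 42
  g(4) = -21.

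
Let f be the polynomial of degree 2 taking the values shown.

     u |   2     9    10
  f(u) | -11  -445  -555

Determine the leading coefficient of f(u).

Write f(u) = au^2 + bu + c. Substituting each data point gives a linear system:
  4a + 2b + c = -11
  81a + 9b + c = -445
  100a + 10b + c = -555
Solving the system yields a = -6, b = 4, c = 5.
So f(u) = -6u^2 + 4u + 5.
The leading coefficient is -6.

-6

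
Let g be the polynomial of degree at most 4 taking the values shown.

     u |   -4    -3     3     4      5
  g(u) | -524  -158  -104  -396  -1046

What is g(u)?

g(u) = -2u^4 + u^3 + 3u^2 + 4

Using the Lagrange interpolation formula with nodes -4, -3, 3, 4, 5:
  L_0(u) = (u + 3)(u - 3)(u - 4)(u - 5) / 504
  L_1(u) = (u + 4)(u - 3)(u - 4)(u - 5) / -336
  L_2(u) = (u + 4)(u + 3)(u - 4)(u - 5) / 84
  L_3(u) = (u + 4)(u + 3)(u - 3)(u - 5) / -56
  L_4(u) = (u + 4)(u + 3)(u - 3)(u - 4) / 144
Then g(u) = -524·L_0(u) - 158·L_1(u) - 104·L_2(u) - 396·L_3(u) - 1046·L_4(u).
Expanding and collecting terms gives g(u) = -2u^4 + u^3 + 3u^2 + 4.
Check: g(5) = -1046. ✓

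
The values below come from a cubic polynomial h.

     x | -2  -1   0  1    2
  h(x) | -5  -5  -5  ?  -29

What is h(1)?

On equispaced nodes a degree-3 polynomial has vanishing fourth forward difference, so
  h(-2) - 4·h(-1) + 6·h(0) - 4·h(1) + h(2) = 0.
Substituting the known values and solving for h(1):
  -4·h(1) = 44
  h(1) = -11.

-11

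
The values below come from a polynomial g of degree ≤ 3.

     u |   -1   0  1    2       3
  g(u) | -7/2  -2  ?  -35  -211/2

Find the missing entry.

-13/2

The 4 known points determine the degree-3 polynomial uniquely.
Write g(u) = au^3 + bu^2 + cu + d. Substituting each data point gives a linear system:
  -a + b - c + d = -7/2
  d = -2
  8a + 4b + 2c + d = -35
  27a + 9b + 3c + d = -211/2
Solving the system yields a = -3, b = -3, c = 3/2, d = -2.
So g(u) = -3u^3 - 3u^2 + (3/2)u - 2.
Then g(1) = -13/2.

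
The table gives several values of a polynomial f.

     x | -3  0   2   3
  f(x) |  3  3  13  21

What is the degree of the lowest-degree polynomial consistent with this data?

2

Divided differences on the nodes -3, 0, 2, 3:
  order 0: 3  3  13  21
  order 1: 0  5  8
  order 2: 1  1
  order 3: 0
The order-2 divided differences are all 1 (nonzero) and every higher order vanishes, so the data lies on a polynomial of degree exactly 2.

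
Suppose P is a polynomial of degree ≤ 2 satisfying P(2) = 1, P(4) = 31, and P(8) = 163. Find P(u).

P(u) = 3u^2 - 3u - 5

Using the Lagrange interpolation formula with nodes 2, 4, 8:
  L_0(u) = (u - 4)(u - 8) / 12
  L_1(u) = (u - 2)(u - 8) / -8
  L_2(u) = (u - 2)(u - 4) / 24
Then P(u) = 1·L_0(u) + 31·L_1(u) + 163·L_2(u).
Expanding and collecting terms gives P(u) = 3u² - 3u - 5.
Check: P(2) = 1. ✓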